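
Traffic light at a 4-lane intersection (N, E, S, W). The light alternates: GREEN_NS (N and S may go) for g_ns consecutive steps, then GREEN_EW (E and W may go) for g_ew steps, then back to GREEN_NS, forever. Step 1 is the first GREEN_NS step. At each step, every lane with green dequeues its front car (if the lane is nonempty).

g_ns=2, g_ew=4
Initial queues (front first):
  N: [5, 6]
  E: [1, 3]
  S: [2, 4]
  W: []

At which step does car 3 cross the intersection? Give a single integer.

Step 1 [NS]: N:car5-GO,E:wait,S:car2-GO,W:wait | queues: N=1 E=2 S=1 W=0
Step 2 [NS]: N:car6-GO,E:wait,S:car4-GO,W:wait | queues: N=0 E=2 S=0 W=0
Step 3 [EW]: N:wait,E:car1-GO,S:wait,W:empty | queues: N=0 E=1 S=0 W=0
Step 4 [EW]: N:wait,E:car3-GO,S:wait,W:empty | queues: N=0 E=0 S=0 W=0
Car 3 crosses at step 4

4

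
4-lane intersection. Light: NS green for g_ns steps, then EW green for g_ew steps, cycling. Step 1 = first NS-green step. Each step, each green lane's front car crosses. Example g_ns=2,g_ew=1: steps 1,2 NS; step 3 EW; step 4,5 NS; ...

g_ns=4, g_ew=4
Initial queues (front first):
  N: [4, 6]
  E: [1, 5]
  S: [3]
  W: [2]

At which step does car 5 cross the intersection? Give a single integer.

Step 1 [NS]: N:car4-GO,E:wait,S:car3-GO,W:wait | queues: N=1 E=2 S=0 W=1
Step 2 [NS]: N:car6-GO,E:wait,S:empty,W:wait | queues: N=0 E=2 S=0 W=1
Step 3 [NS]: N:empty,E:wait,S:empty,W:wait | queues: N=0 E=2 S=0 W=1
Step 4 [NS]: N:empty,E:wait,S:empty,W:wait | queues: N=0 E=2 S=0 W=1
Step 5 [EW]: N:wait,E:car1-GO,S:wait,W:car2-GO | queues: N=0 E=1 S=0 W=0
Step 6 [EW]: N:wait,E:car5-GO,S:wait,W:empty | queues: N=0 E=0 S=0 W=0
Car 5 crosses at step 6

6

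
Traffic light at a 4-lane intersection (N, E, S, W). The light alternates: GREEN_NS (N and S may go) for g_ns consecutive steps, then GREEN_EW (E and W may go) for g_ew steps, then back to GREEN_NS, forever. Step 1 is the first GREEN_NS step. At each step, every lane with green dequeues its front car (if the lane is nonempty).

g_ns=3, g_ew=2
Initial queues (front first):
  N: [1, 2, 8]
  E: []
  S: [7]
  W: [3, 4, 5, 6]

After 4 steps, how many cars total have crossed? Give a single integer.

Step 1 [NS]: N:car1-GO,E:wait,S:car7-GO,W:wait | queues: N=2 E=0 S=0 W=4
Step 2 [NS]: N:car2-GO,E:wait,S:empty,W:wait | queues: N=1 E=0 S=0 W=4
Step 3 [NS]: N:car8-GO,E:wait,S:empty,W:wait | queues: N=0 E=0 S=0 W=4
Step 4 [EW]: N:wait,E:empty,S:wait,W:car3-GO | queues: N=0 E=0 S=0 W=3
Cars crossed by step 4: 5

Answer: 5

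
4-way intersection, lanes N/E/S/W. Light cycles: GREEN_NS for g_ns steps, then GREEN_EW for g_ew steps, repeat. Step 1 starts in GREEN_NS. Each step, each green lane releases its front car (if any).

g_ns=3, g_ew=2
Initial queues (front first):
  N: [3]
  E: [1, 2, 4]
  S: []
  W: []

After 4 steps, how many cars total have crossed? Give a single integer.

Answer: 2

Derivation:
Step 1 [NS]: N:car3-GO,E:wait,S:empty,W:wait | queues: N=0 E=3 S=0 W=0
Step 2 [NS]: N:empty,E:wait,S:empty,W:wait | queues: N=0 E=3 S=0 W=0
Step 3 [NS]: N:empty,E:wait,S:empty,W:wait | queues: N=0 E=3 S=0 W=0
Step 4 [EW]: N:wait,E:car1-GO,S:wait,W:empty | queues: N=0 E=2 S=0 W=0
Cars crossed by step 4: 2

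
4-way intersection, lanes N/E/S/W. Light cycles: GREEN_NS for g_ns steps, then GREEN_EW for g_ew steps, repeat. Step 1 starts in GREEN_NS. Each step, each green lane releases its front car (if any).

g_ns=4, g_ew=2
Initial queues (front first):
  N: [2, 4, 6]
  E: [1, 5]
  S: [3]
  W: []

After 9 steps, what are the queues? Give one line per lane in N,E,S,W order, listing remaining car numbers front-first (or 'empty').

Step 1 [NS]: N:car2-GO,E:wait,S:car3-GO,W:wait | queues: N=2 E=2 S=0 W=0
Step 2 [NS]: N:car4-GO,E:wait,S:empty,W:wait | queues: N=1 E=2 S=0 W=0
Step 3 [NS]: N:car6-GO,E:wait,S:empty,W:wait | queues: N=0 E=2 S=0 W=0
Step 4 [NS]: N:empty,E:wait,S:empty,W:wait | queues: N=0 E=2 S=0 W=0
Step 5 [EW]: N:wait,E:car1-GO,S:wait,W:empty | queues: N=0 E=1 S=0 W=0
Step 6 [EW]: N:wait,E:car5-GO,S:wait,W:empty | queues: N=0 E=0 S=0 W=0

N: empty
E: empty
S: empty
W: empty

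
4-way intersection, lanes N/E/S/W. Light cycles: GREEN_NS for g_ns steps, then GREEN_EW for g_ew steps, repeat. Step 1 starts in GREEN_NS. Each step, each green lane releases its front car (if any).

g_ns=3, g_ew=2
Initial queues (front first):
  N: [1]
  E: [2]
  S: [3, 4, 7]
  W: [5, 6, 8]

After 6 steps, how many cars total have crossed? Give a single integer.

Answer: 7

Derivation:
Step 1 [NS]: N:car1-GO,E:wait,S:car3-GO,W:wait | queues: N=0 E=1 S=2 W=3
Step 2 [NS]: N:empty,E:wait,S:car4-GO,W:wait | queues: N=0 E=1 S=1 W=3
Step 3 [NS]: N:empty,E:wait,S:car7-GO,W:wait | queues: N=0 E=1 S=0 W=3
Step 4 [EW]: N:wait,E:car2-GO,S:wait,W:car5-GO | queues: N=0 E=0 S=0 W=2
Step 5 [EW]: N:wait,E:empty,S:wait,W:car6-GO | queues: N=0 E=0 S=0 W=1
Step 6 [NS]: N:empty,E:wait,S:empty,W:wait | queues: N=0 E=0 S=0 W=1
Cars crossed by step 6: 7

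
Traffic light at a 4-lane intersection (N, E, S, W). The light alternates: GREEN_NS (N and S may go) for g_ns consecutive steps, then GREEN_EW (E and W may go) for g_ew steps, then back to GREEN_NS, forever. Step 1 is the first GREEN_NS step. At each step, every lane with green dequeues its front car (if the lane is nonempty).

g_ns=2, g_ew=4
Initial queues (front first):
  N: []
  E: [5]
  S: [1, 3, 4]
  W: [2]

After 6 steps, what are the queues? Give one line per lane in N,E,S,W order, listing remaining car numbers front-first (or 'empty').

Step 1 [NS]: N:empty,E:wait,S:car1-GO,W:wait | queues: N=0 E=1 S=2 W=1
Step 2 [NS]: N:empty,E:wait,S:car3-GO,W:wait | queues: N=0 E=1 S=1 W=1
Step 3 [EW]: N:wait,E:car5-GO,S:wait,W:car2-GO | queues: N=0 E=0 S=1 W=0
Step 4 [EW]: N:wait,E:empty,S:wait,W:empty | queues: N=0 E=0 S=1 W=0
Step 5 [EW]: N:wait,E:empty,S:wait,W:empty | queues: N=0 E=0 S=1 W=0
Step 6 [EW]: N:wait,E:empty,S:wait,W:empty | queues: N=0 E=0 S=1 W=0

N: empty
E: empty
S: 4
W: empty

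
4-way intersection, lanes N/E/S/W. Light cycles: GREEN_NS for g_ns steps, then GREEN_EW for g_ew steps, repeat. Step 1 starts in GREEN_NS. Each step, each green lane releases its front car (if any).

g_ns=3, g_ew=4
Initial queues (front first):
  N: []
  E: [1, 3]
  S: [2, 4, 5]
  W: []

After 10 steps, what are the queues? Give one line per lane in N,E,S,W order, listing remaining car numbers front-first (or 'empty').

Step 1 [NS]: N:empty,E:wait,S:car2-GO,W:wait | queues: N=0 E=2 S=2 W=0
Step 2 [NS]: N:empty,E:wait,S:car4-GO,W:wait | queues: N=0 E=2 S=1 W=0
Step 3 [NS]: N:empty,E:wait,S:car5-GO,W:wait | queues: N=0 E=2 S=0 W=0
Step 4 [EW]: N:wait,E:car1-GO,S:wait,W:empty | queues: N=0 E=1 S=0 W=0
Step 5 [EW]: N:wait,E:car3-GO,S:wait,W:empty | queues: N=0 E=0 S=0 W=0

N: empty
E: empty
S: empty
W: empty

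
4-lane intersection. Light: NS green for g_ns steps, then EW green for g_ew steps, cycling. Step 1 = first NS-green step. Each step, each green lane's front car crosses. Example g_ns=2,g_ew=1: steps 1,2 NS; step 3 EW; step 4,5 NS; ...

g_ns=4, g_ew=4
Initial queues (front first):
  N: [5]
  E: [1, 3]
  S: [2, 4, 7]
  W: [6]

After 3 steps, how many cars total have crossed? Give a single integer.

Answer: 4

Derivation:
Step 1 [NS]: N:car5-GO,E:wait,S:car2-GO,W:wait | queues: N=0 E=2 S=2 W=1
Step 2 [NS]: N:empty,E:wait,S:car4-GO,W:wait | queues: N=0 E=2 S=1 W=1
Step 3 [NS]: N:empty,E:wait,S:car7-GO,W:wait | queues: N=0 E=2 S=0 W=1
Cars crossed by step 3: 4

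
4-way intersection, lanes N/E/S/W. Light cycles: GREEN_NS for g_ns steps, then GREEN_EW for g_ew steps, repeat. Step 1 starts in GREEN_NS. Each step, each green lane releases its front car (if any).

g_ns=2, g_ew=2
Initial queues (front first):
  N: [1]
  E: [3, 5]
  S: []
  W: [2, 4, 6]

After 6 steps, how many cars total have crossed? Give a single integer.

Step 1 [NS]: N:car1-GO,E:wait,S:empty,W:wait | queues: N=0 E=2 S=0 W=3
Step 2 [NS]: N:empty,E:wait,S:empty,W:wait | queues: N=0 E=2 S=0 W=3
Step 3 [EW]: N:wait,E:car3-GO,S:wait,W:car2-GO | queues: N=0 E=1 S=0 W=2
Step 4 [EW]: N:wait,E:car5-GO,S:wait,W:car4-GO | queues: N=0 E=0 S=0 W=1
Step 5 [NS]: N:empty,E:wait,S:empty,W:wait | queues: N=0 E=0 S=0 W=1
Step 6 [NS]: N:empty,E:wait,S:empty,W:wait | queues: N=0 E=0 S=0 W=1
Cars crossed by step 6: 5

Answer: 5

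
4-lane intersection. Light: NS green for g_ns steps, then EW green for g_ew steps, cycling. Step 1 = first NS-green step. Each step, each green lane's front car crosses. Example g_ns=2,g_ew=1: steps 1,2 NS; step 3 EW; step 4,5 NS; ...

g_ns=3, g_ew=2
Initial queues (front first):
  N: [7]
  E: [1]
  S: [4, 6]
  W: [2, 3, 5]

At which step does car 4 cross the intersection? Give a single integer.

Step 1 [NS]: N:car7-GO,E:wait,S:car4-GO,W:wait | queues: N=0 E=1 S=1 W=3
Step 2 [NS]: N:empty,E:wait,S:car6-GO,W:wait | queues: N=0 E=1 S=0 W=3
Step 3 [NS]: N:empty,E:wait,S:empty,W:wait | queues: N=0 E=1 S=0 W=3
Step 4 [EW]: N:wait,E:car1-GO,S:wait,W:car2-GO | queues: N=0 E=0 S=0 W=2
Step 5 [EW]: N:wait,E:empty,S:wait,W:car3-GO | queues: N=0 E=0 S=0 W=1
Step 6 [NS]: N:empty,E:wait,S:empty,W:wait | queues: N=0 E=0 S=0 W=1
Step 7 [NS]: N:empty,E:wait,S:empty,W:wait | queues: N=0 E=0 S=0 W=1
Step 8 [NS]: N:empty,E:wait,S:empty,W:wait | queues: N=0 E=0 S=0 W=1
Step 9 [EW]: N:wait,E:empty,S:wait,W:car5-GO | queues: N=0 E=0 S=0 W=0
Car 4 crosses at step 1

1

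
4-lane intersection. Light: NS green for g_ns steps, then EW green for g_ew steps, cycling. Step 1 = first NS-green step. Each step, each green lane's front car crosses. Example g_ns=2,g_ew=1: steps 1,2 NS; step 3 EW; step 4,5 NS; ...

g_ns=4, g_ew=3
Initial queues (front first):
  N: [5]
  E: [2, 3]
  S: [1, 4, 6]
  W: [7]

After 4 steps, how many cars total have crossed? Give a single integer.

Step 1 [NS]: N:car5-GO,E:wait,S:car1-GO,W:wait | queues: N=0 E=2 S=2 W=1
Step 2 [NS]: N:empty,E:wait,S:car4-GO,W:wait | queues: N=0 E=2 S=1 W=1
Step 3 [NS]: N:empty,E:wait,S:car6-GO,W:wait | queues: N=0 E=2 S=0 W=1
Step 4 [NS]: N:empty,E:wait,S:empty,W:wait | queues: N=0 E=2 S=0 W=1
Cars crossed by step 4: 4

Answer: 4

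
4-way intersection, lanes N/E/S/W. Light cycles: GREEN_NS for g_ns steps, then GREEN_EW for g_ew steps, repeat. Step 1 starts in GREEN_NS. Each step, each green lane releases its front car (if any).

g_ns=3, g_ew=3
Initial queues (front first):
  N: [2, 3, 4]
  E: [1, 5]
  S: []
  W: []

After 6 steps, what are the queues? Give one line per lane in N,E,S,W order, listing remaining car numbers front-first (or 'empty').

Step 1 [NS]: N:car2-GO,E:wait,S:empty,W:wait | queues: N=2 E=2 S=0 W=0
Step 2 [NS]: N:car3-GO,E:wait,S:empty,W:wait | queues: N=1 E=2 S=0 W=0
Step 3 [NS]: N:car4-GO,E:wait,S:empty,W:wait | queues: N=0 E=2 S=0 W=0
Step 4 [EW]: N:wait,E:car1-GO,S:wait,W:empty | queues: N=0 E=1 S=0 W=0
Step 5 [EW]: N:wait,E:car5-GO,S:wait,W:empty | queues: N=0 E=0 S=0 W=0

N: empty
E: empty
S: empty
W: empty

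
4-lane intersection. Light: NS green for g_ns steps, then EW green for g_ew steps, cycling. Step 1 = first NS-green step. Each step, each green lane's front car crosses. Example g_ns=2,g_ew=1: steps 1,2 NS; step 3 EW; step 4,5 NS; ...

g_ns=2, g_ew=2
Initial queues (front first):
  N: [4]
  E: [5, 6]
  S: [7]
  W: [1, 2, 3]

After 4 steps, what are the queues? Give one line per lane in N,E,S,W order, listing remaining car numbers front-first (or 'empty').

Step 1 [NS]: N:car4-GO,E:wait,S:car7-GO,W:wait | queues: N=0 E=2 S=0 W=3
Step 2 [NS]: N:empty,E:wait,S:empty,W:wait | queues: N=0 E=2 S=0 W=3
Step 3 [EW]: N:wait,E:car5-GO,S:wait,W:car1-GO | queues: N=0 E=1 S=0 W=2
Step 4 [EW]: N:wait,E:car6-GO,S:wait,W:car2-GO | queues: N=0 E=0 S=0 W=1

N: empty
E: empty
S: empty
W: 3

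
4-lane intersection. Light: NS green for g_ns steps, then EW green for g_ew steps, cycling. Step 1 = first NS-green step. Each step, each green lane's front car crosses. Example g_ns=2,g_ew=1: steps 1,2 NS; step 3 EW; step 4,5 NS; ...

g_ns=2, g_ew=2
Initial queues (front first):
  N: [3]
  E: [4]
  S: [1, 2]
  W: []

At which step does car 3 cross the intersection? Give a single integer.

Step 1 [NS]: N:car3-GO,E:wait,S:car1-GO,W:wait | queues: N=0 E=1 S=1 W=0
Step 2 [NS]: N:empty,E:wait,S:car2-GO,W:wait | queues: N=0 E=1 S=0 W=0
Step 3 [EW]: N:wait,E:car4-GO,S:wait,W:empty | queues: N=0 E=0 S=0 W=0
Car 3 crosses at step 1

1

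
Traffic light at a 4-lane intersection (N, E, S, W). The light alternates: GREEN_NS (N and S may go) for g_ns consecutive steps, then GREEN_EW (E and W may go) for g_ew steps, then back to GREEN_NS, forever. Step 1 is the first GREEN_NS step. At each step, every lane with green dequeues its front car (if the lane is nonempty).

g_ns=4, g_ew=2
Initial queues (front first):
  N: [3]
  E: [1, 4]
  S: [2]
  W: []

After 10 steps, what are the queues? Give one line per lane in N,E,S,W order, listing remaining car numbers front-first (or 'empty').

Step 1 [NS]: N:car3-GO,E:wait,S:car2-GO,W:wait | queues: N=0 E=2 S=0 W=0
Step 2 [NS]: N:empty,E:wait,S:empty,W:wait | queues: N=0 E=2 S=0 W=0
Step 3 [NS]: N:empty,E:wait,S:empty,W:wait | queues: N=0 E=2 S=0 W=0
Step 4 [NS]: N:empty,E:wait,S:empty,W:wait | queues: N=0 E=2 S=0 W=0
Step 5 [EW]: N:wait,E:car1-GO,S:wait,W:empty | queues: N=0 E=1 S=0 W=0
Step 6 [EW]: N:wait,E:car4-GO,S:wait,W:empty | queues: N=0 E=0 S=0 W=0

N: empty
E: empty
S: empty
W: empty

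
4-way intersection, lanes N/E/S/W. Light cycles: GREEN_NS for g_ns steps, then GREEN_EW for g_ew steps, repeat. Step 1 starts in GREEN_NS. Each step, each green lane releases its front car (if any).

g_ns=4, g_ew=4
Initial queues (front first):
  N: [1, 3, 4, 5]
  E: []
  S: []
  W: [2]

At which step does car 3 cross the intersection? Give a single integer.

Step 1 [NS]: N:car1-GO,E:wait,S:empty,W:wait | queues: N=3 E=0 S=0 W=1
Step 2 [NS]: N:car3-GO,E:wait,S:empty,W:wait | queues: N=2 E=0 S=0 W=1
Step 3 [NS]: N:car4-GO,E:wait,S:empty,W:wait | queues: N=1 E=0 S=0 W=1
Step 4 [NS]: N:car5-GO,E:wait,S:empty,W:wait | queues: N=0 E=0 S=0 W=1
Step 5 [EW]: N:wait,E:empty,S:wait,W:car2-GO | queues: N=0 E=0 S=0 W=0
Car 3 crosses at step 2

2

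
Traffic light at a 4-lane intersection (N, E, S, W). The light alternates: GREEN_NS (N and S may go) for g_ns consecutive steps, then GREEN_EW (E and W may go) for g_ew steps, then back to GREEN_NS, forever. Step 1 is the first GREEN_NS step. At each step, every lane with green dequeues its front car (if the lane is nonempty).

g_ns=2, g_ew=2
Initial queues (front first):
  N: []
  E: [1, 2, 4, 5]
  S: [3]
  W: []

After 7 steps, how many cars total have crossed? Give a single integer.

Step 1 [NS]: N:empty,E:wait,S:car3-GO,W:wait | queues: N=0 E=4 S=0 W=0
Step 2 [NS]: N:empty,E:wait,S:empty,W:wait | queues: N=0 E=4 S=0 W=0
Step 3 [EW]: N:wait,E:car1-GO,S:wait,W:empty | queues: N=0 E=3 S=0 W=0
Step 4 [EW]: N:wait,E:car2-GO,S:wait,W:empty | queues: N=0 E=2 S=0 W=0
Step 5 [NS]: N:empty,E:wait,S:empty,W:wait | queues: N=0 E=2 S=0 W=0
Step 6 [NS]: N:empty,E:wait,S:empty,W:wait | queues: N=0 E=2 S=0 W=0
Step 7 [EW]: N:wait,E:car4-GO,S:wait,W:empty | queues: N=0 E=1 S=0 W=0
Cars crossed by step 7: 4

Answer: 4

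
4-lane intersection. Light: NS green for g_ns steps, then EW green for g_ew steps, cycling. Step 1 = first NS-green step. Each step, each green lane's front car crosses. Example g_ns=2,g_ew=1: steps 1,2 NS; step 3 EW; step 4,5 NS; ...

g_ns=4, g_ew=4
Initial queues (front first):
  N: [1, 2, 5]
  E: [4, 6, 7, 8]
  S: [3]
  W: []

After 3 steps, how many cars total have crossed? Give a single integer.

Step 1 [NS]: N:car1-GO,E:wait,S:car3-GO,W:wait | queues: N=2 E=4 S=0 W=0
Step 2 [NS]: N:car2-GO,E:wait,S:empty,W:wait | queues: N=1 E=4 S=0 W=0
Step 3 [NS]: N:car5-GO,E:wait,S:empty,W:wait | queues: N=0 E=4 S=0 W=0
Cars crossed by step 3: 4

Answer: 4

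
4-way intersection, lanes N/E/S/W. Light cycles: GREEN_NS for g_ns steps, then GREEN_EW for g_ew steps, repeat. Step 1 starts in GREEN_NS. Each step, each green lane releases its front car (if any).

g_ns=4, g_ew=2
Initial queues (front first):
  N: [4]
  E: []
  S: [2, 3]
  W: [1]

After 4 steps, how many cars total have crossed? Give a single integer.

Answer: 3

Derivation:
Step 1 [NS]: N:car4-GO,E:wait,S:car2-GO,W:wait | queues: N=0 E=0 S=1 W=1
Step 2 [NS]: N:empty,E:wait,S:car3-GO,W:wait | queues: N=0 E=0 S=0 W=1
Step 3 [NS]: N:empty,E:wait,S:empty,W:wait | queues: N=0 E=0 S=0 W=1
Step 4 [NS]: N:empty,E:wait,S:empty,W:wait | queues: N=0 E=0 S=0 W=1
Cars crossed by step 4: 3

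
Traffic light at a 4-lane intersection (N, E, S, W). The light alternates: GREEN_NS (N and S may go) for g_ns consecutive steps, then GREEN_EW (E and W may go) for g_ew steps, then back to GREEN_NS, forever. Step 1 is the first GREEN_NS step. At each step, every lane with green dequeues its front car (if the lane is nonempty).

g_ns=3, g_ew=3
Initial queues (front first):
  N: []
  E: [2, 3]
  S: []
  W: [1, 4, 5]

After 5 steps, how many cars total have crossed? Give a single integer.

Step 1 [NS]: N:empty,E:wait,S:empty,W:wait | queues: N=0 E=2 S=0 W=3
Step 2 [NS]: N:empty,E:wait,S:empty,W:wait | queues: N=0 E=2 S=0 W=3
Step 3 [NS]: N:empty,E:wait,S:empty,W:wait | queues: N=0 E=2 S=0 W=3
Step 4 [EW]: N:wait,E:car2-GO,S:wait,W:car1-GO | queues: N=0 E=1 S=0 W=2
Step 5 [EW]: N:wait,E:car3-GO,S:wait,W:car4-GO | queues: N=0 E=0 S=0 W=1
Cars crossed by step 5: 4

Answer: 4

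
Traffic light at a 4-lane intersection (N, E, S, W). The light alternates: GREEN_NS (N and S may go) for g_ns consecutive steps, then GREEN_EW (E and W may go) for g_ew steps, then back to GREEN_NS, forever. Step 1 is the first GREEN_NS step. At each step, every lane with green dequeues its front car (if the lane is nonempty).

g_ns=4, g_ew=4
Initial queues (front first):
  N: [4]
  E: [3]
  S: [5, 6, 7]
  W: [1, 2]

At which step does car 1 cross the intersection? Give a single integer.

Step 1 [NS]: N:car4-GO,E:wait,S:car5-GO,W:wait | queues: N=0 E=1 S=2 W=2
Step 2 [NS]: N:empty,E:wait,S:car6-GO,W:wait | queues: N=0 E=1 S=1 W=2
Step 3 [NS]: N:empty,E:wait,S:car7-GO,W:wait | queues: N=0 E=1 S=0 W=2
Step 4 [NS]: N:empty,E:wait,S:empty,W:wait | queues: N=0 E=1 S=0 W=2
Step 5 [EW]: N:wait,E:car3-GO,S:wait,W:car1-GO | queues: N=0 E=0 S=0 W=1
Step 6 [EW]: N:wait,E:empty,S:wait,W:car2-GO | queues: N=0 E=0 S=0 W=0
Car 1 crosses at step 5

5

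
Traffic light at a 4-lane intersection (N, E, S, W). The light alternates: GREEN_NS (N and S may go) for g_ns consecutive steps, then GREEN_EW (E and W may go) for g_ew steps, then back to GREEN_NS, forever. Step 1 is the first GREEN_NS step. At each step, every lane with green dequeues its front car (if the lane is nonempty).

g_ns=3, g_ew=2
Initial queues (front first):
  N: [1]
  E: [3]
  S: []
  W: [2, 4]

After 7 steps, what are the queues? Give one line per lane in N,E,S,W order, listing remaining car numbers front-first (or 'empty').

Step 1 [NS]: N:car1-GO,E:wait,S:empty,W:wait | queues: N=0 E=1 S=0 W=2
Step 2 [NS]: N:empty,E:wait,S:empty,W:wait | queues: N=0 E=1 S=0 W=2
Step 3 [NS]: N:empty,E:wait,S:empty,W:wait | queues: N=0 E=1 S=0 W=2
Step 4 [EW]: N:wait,E:car3-GO,S:wait,W:car2-GO | queues: N=0 E=0 S=0 W=1
Step 5 [EW]: N:wait,E:empty,S:wait,W:car4-GO | queues: N=0 E=0 S=0 W=0

N: empty
E: empty
S: empty
W: empty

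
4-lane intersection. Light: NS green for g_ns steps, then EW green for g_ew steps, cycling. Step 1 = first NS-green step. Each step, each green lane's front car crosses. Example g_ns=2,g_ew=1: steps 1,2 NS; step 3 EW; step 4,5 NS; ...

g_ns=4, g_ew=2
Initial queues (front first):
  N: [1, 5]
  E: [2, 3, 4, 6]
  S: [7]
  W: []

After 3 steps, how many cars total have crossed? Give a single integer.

Step 1 [NS]: N:car1-GO,E:wait,S:car7-GO,W:wait | queues: N=1 E=4 S=0 W=0
Step 2 [NS]: N:car5-GO,E:wait,S:empty,W:wait | queues: N=0 E=4 S=0 W=0
Step 3 [NS]: N:empty,E:wait,S:empty,W:wait | queues: N=0 E=4 S=0 W=0
Cars crossed by step 3: 3

Answer: 3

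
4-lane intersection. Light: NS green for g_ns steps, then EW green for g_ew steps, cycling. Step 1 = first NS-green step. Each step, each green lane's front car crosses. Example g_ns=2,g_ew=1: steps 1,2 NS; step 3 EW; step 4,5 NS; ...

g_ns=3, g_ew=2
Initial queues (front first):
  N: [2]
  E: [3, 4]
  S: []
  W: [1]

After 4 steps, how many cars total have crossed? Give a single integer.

Step 1 [NS]: N:car2-GO,E:wait,S:empty,W:wait | queues: N=0 E=2 S=0 W=1
Step 2 [NS]: N:empty,E:wait,S:empty,W:wait | queues: N=0 E=2 S=0 W=1
Step 3 [NS]: N:empty,E:wait,S:empty,W:wait | queues: N=0 E=2 S=0 W=1
Step 4 [EW]: N:wait,E:car3-GO,S:wait,W:car1-GO | queues: N=0 E=1 S=0 W=0
Cars crossed by step 4: 3

Answer: 3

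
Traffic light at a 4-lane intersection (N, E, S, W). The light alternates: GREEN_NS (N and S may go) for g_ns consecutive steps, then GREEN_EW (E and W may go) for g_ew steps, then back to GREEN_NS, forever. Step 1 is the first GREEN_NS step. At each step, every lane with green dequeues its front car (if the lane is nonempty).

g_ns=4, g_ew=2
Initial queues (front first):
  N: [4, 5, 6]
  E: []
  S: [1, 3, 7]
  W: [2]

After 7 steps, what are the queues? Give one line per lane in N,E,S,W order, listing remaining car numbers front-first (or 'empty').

Step 1 [NS]: N:car4-GO,E:wait,S:car1-GO,W:wait | queues: N=2 E=0 S=2 W=1
Step 2 [NS]: N:car5-GO,E:wait,S:car3-GO,W:wait | queues: N=1 E=0 S=1 W=1
Step 3 [NS]: N:car6-GO,E:wait,S:car7-GO,W:wait | queues: N=0 E=0 S=0 W=1
Step 4 [NS]: N:empty,E:wait,S:empty,W:wait | queues: N=0 E=0 S=0 W=1
Step 5 [EW]: N:wait,E:empty,S:wait,W:car2-GO | queues: N=0 E=0 S=0 W=0

N: empty
E: empty
S: empty
W: empty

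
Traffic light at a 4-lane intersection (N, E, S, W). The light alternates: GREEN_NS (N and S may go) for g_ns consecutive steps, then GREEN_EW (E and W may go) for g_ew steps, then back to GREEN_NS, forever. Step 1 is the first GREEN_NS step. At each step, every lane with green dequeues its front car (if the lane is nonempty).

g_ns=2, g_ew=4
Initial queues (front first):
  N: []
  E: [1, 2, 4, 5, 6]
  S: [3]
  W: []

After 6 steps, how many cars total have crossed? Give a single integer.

Answer: 5

Derivation:
Step 1 [NS]: N:empty,E:wait,S:car3-GO,W:wait | queues: N=0 E=5 S=0 W=0
Step 2 [NS]: N:empty,E:wait,S:empty,W:wait | queues: N=0 E=5 S=0 W=0
Step 3 [EW]: N:wait,E:car1-GO,S:wait,W:empty | queues: N=0 E=4 S=0 W=0
Step 4 [EW]: N:wait,E:car2-GO,S:wait,W:empty | queues: N=0 E=3 S=0 W=0
Step 5 [EW]: N:wait,E:car4-GO,S:wait,W:empty | queues: N=0 E=2 S=0 W=0
Step 6 [EW]: N:wait,E:car5-GO,S:wait,W:empty | queues: N=0 E=1 S=0 W=0
Cars crossed by step 6: 5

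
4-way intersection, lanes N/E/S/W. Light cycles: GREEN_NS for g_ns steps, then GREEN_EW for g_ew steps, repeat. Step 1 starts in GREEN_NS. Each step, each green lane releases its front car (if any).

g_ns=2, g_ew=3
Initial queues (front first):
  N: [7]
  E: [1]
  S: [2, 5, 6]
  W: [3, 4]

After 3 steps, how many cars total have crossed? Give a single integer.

Answer: 5

Derivation:
Step 1 [NS]: N:car7-GO,E:wait,S:car2-GO,W:wait | queues: N=0 E=1 S=2 W=2
Step 2 [NS]: N:empty,E:wait,S:car5-GO,W:wait | queues: N=0 E=1 S=1 W=2
Step 3 [EW]: N:wait,E:car1-GO,S:wait,W:car3-GO | queues: N=0 E=0 S=1 W=1
Cars crossed by step 3: 5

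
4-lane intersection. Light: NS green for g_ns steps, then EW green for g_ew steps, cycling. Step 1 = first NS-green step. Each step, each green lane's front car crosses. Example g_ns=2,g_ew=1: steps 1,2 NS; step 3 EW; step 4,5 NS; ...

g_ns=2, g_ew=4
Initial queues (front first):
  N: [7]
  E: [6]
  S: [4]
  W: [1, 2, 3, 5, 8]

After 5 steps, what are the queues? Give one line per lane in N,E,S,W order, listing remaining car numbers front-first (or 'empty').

Step 1 [NS]: N:car7-GO,E:wait,S:car4-GO,W:wait | queues: N=0 E=1 S=0 W=5
Step 2 [NS]: N:empty,E:wait,S:empty,W:wait | queues: N=0 E=1 S=0 W=5
Step 3 [EW]: N:wait,E:car6-GO,S:wait,W:car1-GO | queues: N=0 E=0 S=0 W=4
Step 4 [EW]: N:wait,E:empty,S:wait,W:car2-GO | queues: N=0 E=0 S=0 W=3
Step 5 [EW]: N:wait,E:empty,S:wait,W:car3-GO | queues: N=0 E=0 S=0 W=2

N: empty
E: empty
S: empty
W: 5 8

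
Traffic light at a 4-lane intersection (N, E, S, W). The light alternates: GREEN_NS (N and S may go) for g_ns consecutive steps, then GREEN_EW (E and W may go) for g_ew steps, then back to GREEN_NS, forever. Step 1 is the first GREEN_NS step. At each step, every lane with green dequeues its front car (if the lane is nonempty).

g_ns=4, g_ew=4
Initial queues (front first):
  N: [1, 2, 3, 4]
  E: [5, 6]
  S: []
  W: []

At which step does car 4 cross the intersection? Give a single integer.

Step 1 [NS]: N:car1-GO,E:wait,S:empty,W:wait | queues: N=3 E=2 S=0 W=0
Step 2 [NS]: N:car2-GO,E:wait,S:empty,W:wait | queues: N=2 E=2 S=0 W=0
Step 3 [NS]: N:car3-GO,E:wait,S:empty,W:wait | queues: N=1 E=2 S=0 W=0
Step 4 [NS]: N:car4-GO,E:wait,S:empty,W:wait | queues: N=0 E=2 S=0 W=0
Step 5 [EW]: N:wait,E:car5-GO,S:wait,W:empty | queues: N=0 E=1 S=0 W=0
Step 6 [EW]: N:wait,E:car6-GO,S:wait,W:empty | queues: N=0 E=0 S=0 W=0
Car 4 crosses at step 4

4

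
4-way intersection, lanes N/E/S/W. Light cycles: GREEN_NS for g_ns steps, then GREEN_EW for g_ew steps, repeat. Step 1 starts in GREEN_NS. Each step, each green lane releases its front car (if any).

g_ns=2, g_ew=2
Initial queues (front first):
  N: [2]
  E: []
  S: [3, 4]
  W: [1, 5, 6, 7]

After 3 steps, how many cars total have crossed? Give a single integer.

Answer: 4

Derivation:
Step 1 [NS]: N:car2-GO,E:wait,S:car3-GO,W:wait | queues: N=0 E=0 S=1 W=4
Step 2 [NS]: N:empty,E:wait,S:car4-GO,W:wait | queues: N=0 E=0 S=0 W=4
Step 3 [EW]: N:wait,E:empty,S:wait,W:car1-GO | queues: N=0 E=0 S=0 W=3
Cars crossed by step 3: 4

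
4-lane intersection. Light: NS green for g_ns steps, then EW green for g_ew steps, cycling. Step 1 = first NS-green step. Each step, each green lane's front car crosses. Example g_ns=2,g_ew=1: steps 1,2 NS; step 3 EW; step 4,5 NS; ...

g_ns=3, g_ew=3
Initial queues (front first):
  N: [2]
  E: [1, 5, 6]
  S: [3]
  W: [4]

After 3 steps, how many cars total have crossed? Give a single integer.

Answer: 2

Derivation:
Step 1 [NS]: N:car2-GO,E:wait,S:car3-GO,W:wait | queues: N=0 E=3 S=0 W=1
Step 2 [NS]: N:empty,E:wait,S:empty,W:wait | queues: N=0 E=3 S=0 W=1
Step 3 [NS]: N:empty,E:wait,S:empty,W:wait | queues: N=0 E=3 S=0 W=1
Cars crossed by step 3: 2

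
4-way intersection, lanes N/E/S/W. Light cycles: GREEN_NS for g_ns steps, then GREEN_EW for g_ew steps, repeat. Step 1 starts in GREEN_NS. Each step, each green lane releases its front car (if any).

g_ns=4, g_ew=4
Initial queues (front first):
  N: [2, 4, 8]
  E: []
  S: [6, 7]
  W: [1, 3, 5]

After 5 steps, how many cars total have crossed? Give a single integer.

Step 1 [NS]: N:car2-GO,E:wait,S:car6-GO,W:wait | queues: N=2 E=0 S=1 W=3
Step 2 [NS]: N:car4-GO,E:wait,S:car7-GO,W:wait | queues: N=1 E=0 S=0 W=3
Step 3 [NS]: N:car8-GO,E:wait,S:empty,W:wait | queues: N=0 E=0 S=0 W=3
Step 4 [NS]: N:empty,E:wait,S:empty,W:wait | queues: N=0 E=0 S=0 W=3
Step 5 [EW]: N:wait,E:empty,S:wait,W:car1-GO | queues: N=0 E=0 S=0 W=2
Cars crossed by step 5: 6

Answer: 6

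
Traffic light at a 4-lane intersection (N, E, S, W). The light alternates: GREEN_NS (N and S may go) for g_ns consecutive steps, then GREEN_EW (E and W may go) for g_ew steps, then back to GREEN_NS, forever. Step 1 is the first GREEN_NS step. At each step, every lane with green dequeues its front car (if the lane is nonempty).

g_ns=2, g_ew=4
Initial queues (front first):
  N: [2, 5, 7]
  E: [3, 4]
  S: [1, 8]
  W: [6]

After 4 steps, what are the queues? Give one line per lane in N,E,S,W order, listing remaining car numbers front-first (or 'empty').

Step 1 [NS]: N:car2-GO,E:wait,S:car1-GO,W:wait | queues: N=2 E=2 S=1 W=1
Step 2 [NS]: N:car5-GO,E:wait,S:car8-GO,W:wait | queues: N=1 E=2 S=0 W=1
Step 3 [EW]: N:wait,E:car3-GO,S:wait,W:car6-GO | queues: N=1 E=1 S=0 W=0
Step 4 [EW]: N:wait,E:car4-GO,S:wait,W:empty | queues: N=1 E=0 S=0 W=0

N: 7
E: empty
S: empty
W: empty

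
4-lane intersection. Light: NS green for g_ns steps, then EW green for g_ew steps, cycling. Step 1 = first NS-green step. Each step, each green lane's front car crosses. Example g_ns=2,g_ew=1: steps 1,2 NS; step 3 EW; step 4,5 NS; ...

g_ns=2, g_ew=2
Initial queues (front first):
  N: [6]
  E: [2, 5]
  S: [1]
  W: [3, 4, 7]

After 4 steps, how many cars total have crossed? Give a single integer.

Answer: 6

Derivation:
Step 1 [NS]: N:car6-GO,E:wait,S:car1-GO,W:wait | queues: N=0 E=2 S=0 W=3
Step 2 [NS]: N:empty,E:wait,S:empty,W:wait | queues: N=0 E=2 S=0 W=3
Step 3 [EW]: N:wait,E:car2-GO,S:wait,W:car3-GO | queues: N=0 E=1 S=0 W=2
Step 4 [EW]: N:wait,E:car5-GO,S:wait,W:car4-GO | queues: N=0 E=0 S=0 W=1
Cars crossed by step 4: 6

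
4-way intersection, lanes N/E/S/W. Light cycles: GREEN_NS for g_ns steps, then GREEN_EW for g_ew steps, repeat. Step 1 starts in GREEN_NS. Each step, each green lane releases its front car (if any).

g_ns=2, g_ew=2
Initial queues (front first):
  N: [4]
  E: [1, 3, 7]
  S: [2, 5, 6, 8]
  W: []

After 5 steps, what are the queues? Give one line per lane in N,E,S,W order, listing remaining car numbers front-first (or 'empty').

Step 1 [NS]: N:car4-GO,E:wait,S:car2-GO,W:wait | queues: N=0 E=3 S=3 W=0
Step 2 [NS]: N:empty,E:wait,S:car5-GO,W:wait | queues: N=0 E=3 S=2 W=0
Step 3 [EW]: N:wait,E:car1-GO,S:wait,W:empty | queues: N=0 E=2 S=2 W=0
Step 4 [EW]: N:wait,E:car3-GO,S:wait,W:empty | queues: N=0 E=1 S=2 W=0
Step 5 [NS]: N:empty,E:wait,S:car6-GO,W:wait | queues: N=0 E=1 S=1 W=0

N: empty
E: 7
S: 8
W: empty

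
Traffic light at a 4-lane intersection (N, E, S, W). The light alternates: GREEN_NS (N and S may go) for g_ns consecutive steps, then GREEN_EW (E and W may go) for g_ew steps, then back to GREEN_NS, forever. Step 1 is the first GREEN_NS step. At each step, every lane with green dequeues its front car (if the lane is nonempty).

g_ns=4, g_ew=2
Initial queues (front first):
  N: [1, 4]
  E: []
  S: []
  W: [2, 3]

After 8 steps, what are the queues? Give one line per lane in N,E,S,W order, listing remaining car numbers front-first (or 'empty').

Step 1 [NS]: N:car1-GO,E:wait,S:empty,W:wait | queues: N=1 E=0 S=0 W=2
Step 2 [NS]: N:car4-GO,E:wait,S:empty,W:wait | queues: N=0 E=0 S=0 W=2
Step 3 [NS]: N:empty,E:wait,S:empty,W:wait | queues: N=0 E=0 S=0 W=2
Step 4 [NS]: N:empty,E:wait,S:empty,W:wait | queues: N=0 E=0 S=0 W=2
Step 5 [EW]: N:wait,E:empty,S:wait,W:car2-GO | queues: N=0 E=0 S=0 W=1
Step 6 [EW]: N:wait,E:empty,S:wait,W:car3-GO | queues: N=0 E=0 S=0 W=0

N: empty
E: empty
S: empty
W: empty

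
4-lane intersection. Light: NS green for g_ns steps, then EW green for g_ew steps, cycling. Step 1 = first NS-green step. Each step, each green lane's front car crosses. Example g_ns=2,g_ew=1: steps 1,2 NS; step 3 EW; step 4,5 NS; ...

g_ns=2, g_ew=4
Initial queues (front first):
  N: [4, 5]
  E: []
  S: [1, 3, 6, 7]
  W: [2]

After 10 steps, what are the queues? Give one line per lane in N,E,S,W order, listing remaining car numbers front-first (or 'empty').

Step 1 [NS]: N:car4-GO,E:wait,S:car1-GO,W:wait | queues: N=1 E=0 S=3 W=1
Step 2 [NS]: N:car5-GO,E:wait,S:car3-GO,W:wait | queues: N=0 E=0 S=2 W=1
Step 3 [EW]: N:wait,E:empty,S:wait,W:car2-GO | queues: N=0 E=0 S=2 W=0
Step 4 [EW]: N:wait,E:empty,S:wait,W:empty | queues: N=0 E=0 S=2 W=0
Step 5 [EW]: N:wait,E:empty,S:wait,W:empty | queues: N=0 E=0 S=2 W=0
Step 6 [EW]: N:wait,E:empty,S:wait,W:empty | queues: N=0 E=0 S=2 W=0
Step 7 [NS]: N:empty,E:wait,S:car6-GO,W:wait | queues: N=0 E=0 S=1 W=0
Step 8 [NS]: N:empty,E:wait,S:car7-GO,W:wait | queues: N=0 E=0 S=0 W=0

N: empty
E: empty
S: empty
W: empty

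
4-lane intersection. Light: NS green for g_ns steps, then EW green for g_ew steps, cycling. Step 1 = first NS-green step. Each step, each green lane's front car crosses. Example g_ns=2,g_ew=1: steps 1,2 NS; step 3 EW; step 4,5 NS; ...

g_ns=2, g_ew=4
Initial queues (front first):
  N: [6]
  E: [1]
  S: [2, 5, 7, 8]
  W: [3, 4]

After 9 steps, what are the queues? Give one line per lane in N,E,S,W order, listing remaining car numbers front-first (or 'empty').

Step 1 [NS]: N:car6-GO,E:wait,S:car2-GO,W:wait | queues: N=0 E=1 S=3 W=2
Step 2 [NS]: N:empty,E:wait,S:car5-GO,W:wait | queues: N=0 E=1 S=2 W=2
Step 3 [EW]: N:wait,E:car1-GO,S:wait,W:car3-GO | queues: N=0 E=0 S=2 W=1
Step 4 [EW]: N:wait,E:empty,S:wait,W:car4-GO | queues: N=0 E=0 S=2 W=0
Step 5 [EW]: N:wait,E:empty,S:wait,W:empty | queues: N=0 E=0 S=2 W=0
Step 6 [EW]: N:wait,E:empty,S:wait,W:empty | queues: N=0 E=0 S=2 W=0
Step 7 [NS]: N:empty,E:wait,S:car7-GO,W:wait | queues: N=0 E=0 S=1 W=0
Step 8 [NS]: N:empty,E:wait,S:car8-GO,W:wait | queues: N=0 E=0 S=0 W=0

N: empty
E: empty
S: empty
W: empty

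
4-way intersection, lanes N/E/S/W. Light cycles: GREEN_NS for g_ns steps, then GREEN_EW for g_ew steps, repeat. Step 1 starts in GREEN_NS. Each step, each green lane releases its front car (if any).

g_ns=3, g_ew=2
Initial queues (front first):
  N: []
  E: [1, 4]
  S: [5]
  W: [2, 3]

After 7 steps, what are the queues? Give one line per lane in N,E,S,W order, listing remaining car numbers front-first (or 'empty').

Step 1 [NS]: N:empty,E:wait,S:car5-GO,W:wait | queues: N=0 E=2 S=0 W=2
Step 2 [NS]: N:empty,E:wait,S:empty,W:wait | queues: N=0 E=2 S=0 W=2
Step 3 [NS]: N:empty,E:wait,S:empty,W:wait | queues: N=0 E=2 S=0 W=2
Step 4 [EW]: N:wait,E:car1-GO,S:wait,W:car2-GO | queues: N=0 E=1 S=0 W=1
Step 5 [EW]: N:wait,E:car4-GO,S:wait,W:car3-GO | queues: N=0 E=0 S=0 W=0

N: empty
E: empty
S: empty
W: empty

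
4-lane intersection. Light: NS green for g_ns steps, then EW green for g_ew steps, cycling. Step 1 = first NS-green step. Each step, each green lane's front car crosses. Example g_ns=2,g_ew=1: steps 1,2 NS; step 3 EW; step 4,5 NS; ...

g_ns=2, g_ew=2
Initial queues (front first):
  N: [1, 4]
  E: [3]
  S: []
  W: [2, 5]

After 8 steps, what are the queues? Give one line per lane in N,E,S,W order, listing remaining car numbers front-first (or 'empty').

Step 1 [NS]: N:car1-GO,E:wait,S:empty,W:wait | queues: N=1 E=1 S=0 W=2
Step 2 [NS]: N:car4-GO,E:wait,S:empty,W:wait | queues: N=0 E=1 S=0 W=2
Step 3 [EW]: N:wait,E:car3-GO,S:wait,W:car2-GO | queues: N=0 E=0 S=0 W=1
Step 4 [EW]: N:wait,E:empty,S:wait,W:car5-GO | queues: N=0 E=0 S=0 W=0

N: empty
E: empty
S: empty
W: empty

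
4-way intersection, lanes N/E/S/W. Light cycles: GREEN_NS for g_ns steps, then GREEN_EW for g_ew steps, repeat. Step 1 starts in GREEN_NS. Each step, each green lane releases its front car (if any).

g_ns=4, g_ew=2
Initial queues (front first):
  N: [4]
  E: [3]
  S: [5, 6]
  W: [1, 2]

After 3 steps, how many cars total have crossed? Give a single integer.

Answer: 3

Derivation:
Step 1 [NS]: N:car4-GO,E:wait,S:car5-GO,W:wait | queues: N=0 E=1 S=1 W=2
Step 2 [NS]: N:empty,E:wait,S:car6-GO,W:wait | queues: N=0 E=1 S=0 W=2
Step 3 [NS]: N:empty,E:wait,S:empty,W:wait | queues: N=0 E=1 S=0 W=2
Cars crossed by step 3: 3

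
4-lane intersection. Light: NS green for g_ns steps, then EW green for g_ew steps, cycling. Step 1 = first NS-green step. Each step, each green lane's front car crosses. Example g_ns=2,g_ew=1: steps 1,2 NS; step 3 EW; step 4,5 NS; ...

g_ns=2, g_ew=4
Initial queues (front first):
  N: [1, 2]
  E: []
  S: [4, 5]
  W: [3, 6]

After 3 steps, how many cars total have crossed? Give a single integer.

Answer: 5

Derivation:
Step 1 [NS]: N:car1-GO,E:wait,S:car4-GO,W:wait | queues: N=1 E=0 S=1 W=2
Step 2 [NS]: N:car2-GO,E:wait,S:car5-GO,W:wait | queues: N=0 E=0 S=0 W=2
Step 3 [EW]: N:wait,E:empty,S:wait,W:car3-GO | queues: N=0 E=0 S=0 W=1
Cars crossed by step 3: 5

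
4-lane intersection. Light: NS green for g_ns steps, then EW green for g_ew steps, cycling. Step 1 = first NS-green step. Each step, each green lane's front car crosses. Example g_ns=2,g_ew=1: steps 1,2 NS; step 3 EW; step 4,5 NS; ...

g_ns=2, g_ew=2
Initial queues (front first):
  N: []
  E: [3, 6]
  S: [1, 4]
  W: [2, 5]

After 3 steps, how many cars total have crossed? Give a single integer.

Step 1 [NS]: N:empty,E:wait,S:car1-GO,W:wait | queues: N=0 E=2 S=1 W=2
Step 2 [NS]: N:empty,E:wait,S:car4-GO,W:wait | queues: N=0 E=2 S=0 W=2
Step 3 [EW]: N:wait,E:car3-GO,S:wait,W:car2-GO | queues: N=0 E=1 S=0 W=1
Cars crossed by step 3: 4

Answer: 4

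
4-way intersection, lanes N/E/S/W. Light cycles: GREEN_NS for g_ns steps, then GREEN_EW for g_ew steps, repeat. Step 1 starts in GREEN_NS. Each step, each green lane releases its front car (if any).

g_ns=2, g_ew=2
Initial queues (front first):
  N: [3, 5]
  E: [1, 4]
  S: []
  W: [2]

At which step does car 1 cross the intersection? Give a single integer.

Step 1 [NS]: N:car3-GO,E:wait,S:empty,W:wait | queues: N=1 E=2 S=0 W=1
Step 2 [NS]: N:car5-GO,E:wait,S:empty,W:wait | queues: N=0 E=2 S=0 W=1
Step 3 [EW]: N:wait,E:car1-GO,S:wait,W:car2-GO | queues: N=0 E=1 S=0 W=0
Step 4 [EW]: N:wait,E:car4-GO,S:wait,W:empty | queues: N=0 E=0 S=0 W=0
Car 1 crosses at step 3

3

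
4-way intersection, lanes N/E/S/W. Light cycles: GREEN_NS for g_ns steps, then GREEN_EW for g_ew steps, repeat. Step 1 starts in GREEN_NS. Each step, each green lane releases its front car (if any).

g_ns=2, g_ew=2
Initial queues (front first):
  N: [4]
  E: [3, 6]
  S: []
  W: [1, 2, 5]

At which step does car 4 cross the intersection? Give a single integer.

Step 1 [NS]: N:car4-GO,E:wait,S:empty,W:wait | queues: N=0 E=2 S=0 W=3
Step 2 [NS]: N:empty,E:wait,S:empty,W:wait | queues: N=0 E=2 S=0 W=3
Step 3 [EW]: N:wait,E:car3-GO,S:wait,W:car1-GO | queues: N=0 E=1 S=0 W=2
Step 4 [EW]: N:wait,E:car6-GO,S:wait,W:car2-GO | queues: N=0 E=0 S=0 W=1
Step 5 [NS]: N:empty,E:wait,S:empty,W:wait | queues: N=0 E=0 S=0 W=1
Step 6 [NS]: N:empty,E:wait,S:empty,W:wait | queues: N=0 E=0 S=0 W=1
Step 7 [EW]: N:wait,E:empty,S:wait,W:car5-GO | queues: N=0 E=0 S=0 W=0
Car 4 crosses at step 1

1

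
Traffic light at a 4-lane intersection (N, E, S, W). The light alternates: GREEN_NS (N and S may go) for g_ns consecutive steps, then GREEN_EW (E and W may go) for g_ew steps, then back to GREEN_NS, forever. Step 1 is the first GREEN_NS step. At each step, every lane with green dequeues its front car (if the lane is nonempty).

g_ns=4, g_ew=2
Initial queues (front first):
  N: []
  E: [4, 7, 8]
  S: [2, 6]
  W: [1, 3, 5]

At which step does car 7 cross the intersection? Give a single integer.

Step 1 [NS]: N:empty,E:wait,S:car2-GO,W:wait | queues: N=0 E=3 S=1 W=3
Step 2 [NS]: N:empty,E:wait,S:car6-GO,W:wait | queues: N=0 E=3 S=0 W=3
Step 3 [NS]: N:empty,E:wait,S:empty,W:wait | queues: N=0 E=3 S=0 W=3
Step 4 [NS]: N:empty,E:wait,S:empty,W:wait | queues: N=0 E=3 S=0 W=3
Step 5 [EW]: N:wait,E:car4-GO,S:wait,W:car1-GO | queues: N=0 E=2 S=0 W=2
Step 6 [EW]: N:wait,E:car7-GO,S:wait,W:car3-GO | queues: N=0 E=1 S=0 W=1
Step 7 [NS]: N:empty,E:wait,S:empty,W:wait | queues: N=0 E=1 S=0 W=1
Step 8 [NS]: N:empty,E:wait,S:empty,W:wait | queues: N=0 E=1 S=0 W=1
Step 9 [NS]: N:empty,E:wait,S:empty,W:wait | queues: N=0 E=1 S=0 W=1
Step 10 [NS]: N:empty,E:wait,S:empty,W:wait | queues: N=0 E=1 S=0 W=1
Step 11 [EW]: N:wait,E:car8-GO,S:wait,W:car5-GO | queues: N=0 E=0 S=0 W=0
Car 7 crosses at step 6

6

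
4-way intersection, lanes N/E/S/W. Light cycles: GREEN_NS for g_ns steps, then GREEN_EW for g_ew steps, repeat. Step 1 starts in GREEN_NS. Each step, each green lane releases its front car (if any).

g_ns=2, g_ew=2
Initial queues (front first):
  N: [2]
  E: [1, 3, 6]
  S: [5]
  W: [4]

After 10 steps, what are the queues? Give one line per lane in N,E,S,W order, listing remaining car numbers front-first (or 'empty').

Step 1 [NS]: N:car2-GO,E:wait,S:car5-GO,W:wait | queues: N=0 E=3 S=0 W=1
Step 2 [NS]: N:empty,E:wait,S:empty,W:wait | queues: N=0 E=3 S=0 W=1
Step 3 [EW]: N:wait,E:car1-GO,S:wait,W:car4-GO | queues: N=0 E=2 S=0 W=0
Step 4 [EW]: N:wait,E:car3-GO,S:wait,W:empty | queues: N=0 E=1 S=0 W=0
Step 5 [NS]: N:empty,E:wait,S:empty,W:wait | queues: N=0 E=1 S=0 W=0
Step 6 [NS]: N:empty,E:wait,S:empty,W:wait | queues: N=0 E=1 S=0 W=0
Step 7 [EW]: N:wait,E:car6-GO,S:wait,W:empty | queues: N=0 E=0 S=0 W=0

N: empty
E: empty
S: empty
W: empty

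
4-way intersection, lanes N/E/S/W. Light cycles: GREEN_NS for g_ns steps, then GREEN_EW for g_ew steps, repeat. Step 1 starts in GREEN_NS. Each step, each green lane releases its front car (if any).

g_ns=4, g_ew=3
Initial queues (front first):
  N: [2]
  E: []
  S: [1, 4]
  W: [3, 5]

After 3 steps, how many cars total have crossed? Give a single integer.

Step 1 [NS]: N:car2-GO,E:wait,S:car1-GO,W:wait | queues: N=0 E=0 S=1 W=2
Step 2 [NS]: N:empty,E:wait,S:car4-GO,W:wait | queues: N=0 E=0 S=0 W=2
Step 3 [NS]: N:empty,E:wait,S:empty,W:wait | queues: N=0 E=0 S=0 W=2
Cars crossed by step 3: 3

Answer: 3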